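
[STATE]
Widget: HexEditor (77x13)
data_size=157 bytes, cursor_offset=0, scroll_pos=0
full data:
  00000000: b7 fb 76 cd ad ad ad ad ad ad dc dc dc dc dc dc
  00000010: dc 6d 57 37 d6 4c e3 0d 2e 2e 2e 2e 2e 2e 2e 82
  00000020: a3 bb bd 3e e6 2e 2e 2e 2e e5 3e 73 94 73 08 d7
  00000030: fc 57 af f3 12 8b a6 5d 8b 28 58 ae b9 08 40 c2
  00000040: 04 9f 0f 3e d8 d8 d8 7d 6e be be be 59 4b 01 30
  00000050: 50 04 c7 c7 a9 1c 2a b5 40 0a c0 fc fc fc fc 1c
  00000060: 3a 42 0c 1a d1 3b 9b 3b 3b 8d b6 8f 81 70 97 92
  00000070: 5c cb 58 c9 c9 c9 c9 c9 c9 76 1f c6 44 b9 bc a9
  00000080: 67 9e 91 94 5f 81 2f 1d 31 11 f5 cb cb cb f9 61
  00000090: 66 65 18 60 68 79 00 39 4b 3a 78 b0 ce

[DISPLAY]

00000000  B7 fb 76 cd ad ad ad ad  ad ad dc dc dc dc dc dc  |..v.............
00000010  dc 6d 57 37 d6 4c e3 0d  2e 2e 2e 2e 2e 2e 2e 82  |.mW7.L..........
00000020  a3 bb bd 3e e6 2e 2e 2e  2e e5 3e 73 94 73 08 d7  |...>......>s.s..
00000030  fc 57 af f3 12 8b a6 5d  8b 28 58 ae b9 08 40 c2  |.W.....].(X...@.
00000040  04 9f 0f 3e d8 d8 d8 7d  6e be be be 59 4b 01 30  |...>...}n...YK.0
00000050  50 04 c7 c7 a9 1c 2a b5  40 0a c0 fc fc fc fc 1c  |P.....*.@.......
00000060  3a 42 0c 1a d1 3b 9b 3b  3b 8d b6 8f 81 70 97 92  |:B...;.;;....p..
00000070  5c cb 58 c9 c9 c9 c9 c9  c9 76 1f c6 44 b9 bc a9  |\.X......v..D...
00000080  67 9e 91 94 5f 81 2f 1d  31 11 f5 cb cb cb f9 61  |g..._./.1......a
00000090  66 65 18 60 68 79 00 39  4b 3a 78 b0 ce           |fe.`hy.9K:x..   
                                                                             
                                                                             
                                                                             


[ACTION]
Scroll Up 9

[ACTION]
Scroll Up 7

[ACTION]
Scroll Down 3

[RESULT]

00000030  fc 57 af f3 12 8b a6 5d  8b 28 58 ae b9 08 40 c2  |.W.....].(X...@.
00000040  04 9f 0f 3e d8 d8 d8 7d  6e be be be 59 4b 01 30  |...>...}n...YK.0
00000050  50 04 c7 c7 a9 1c 2a b5  40 0a c0 fc fc fc fc 1c  |P.....*.@.......
00000060  3a 42 0c 1a d1 3b 9b 3b  3b 8d b6 8f 81 70 97 92  |:B...;.;;....p..
00000070  5c cb 58 c9 c9 c9 c9 c9  c9 76 1f c6 44 b9 bc a9  |\.X......v..D...
00000080  67 9e 91 94 5f 81 2f 1d  31 11 f5 cb cb cb f9 61  |g..._./.1......a
00000090  66 65 18 60 68 79 00 39  4b 3a 78 b0 ce           |fe.`hy.9K:x..   
                                                                             
                                                                             
                                                                             
                                                                             
                                                                             
                                                                             


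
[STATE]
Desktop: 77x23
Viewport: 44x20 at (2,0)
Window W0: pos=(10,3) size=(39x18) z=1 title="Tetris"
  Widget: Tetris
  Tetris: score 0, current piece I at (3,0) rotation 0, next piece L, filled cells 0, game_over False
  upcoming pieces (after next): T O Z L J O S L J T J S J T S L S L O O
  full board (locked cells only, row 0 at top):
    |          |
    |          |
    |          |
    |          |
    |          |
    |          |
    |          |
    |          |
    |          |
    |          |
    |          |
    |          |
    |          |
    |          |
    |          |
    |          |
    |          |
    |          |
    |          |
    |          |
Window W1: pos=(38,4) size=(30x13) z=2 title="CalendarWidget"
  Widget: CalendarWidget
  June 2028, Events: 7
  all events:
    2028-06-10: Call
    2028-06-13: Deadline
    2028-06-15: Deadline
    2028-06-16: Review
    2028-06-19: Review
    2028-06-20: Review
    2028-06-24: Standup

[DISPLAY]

                                            
                                            
                                            
        ┏━━━━━━━━━━━━━━━━━━━━━━━━━━━━━━━━━━━
        ┃ Tetris                    ┏━━━━━━━
        ┠───────────────────────────┃ Calend
        ┃          │Next:           ┠───────
        ┃          │  ▒             ┃       
        ┃          │▒▒▒             ┃Mo Tu W
        ┃          │                ┃       
        ┃          │                ┃ 5  6  
        ┃          │                ┃12 13* 
        ┃          │Score:          ┃19* 20*
        ┃          │0               ┃26 27 2
        ┃          │                ┃       
        ┃          │                ┃       
        ┃          │                ┗━━━━━━━
        ┃          │                        
        ┃          │                        
        ┃          │                        


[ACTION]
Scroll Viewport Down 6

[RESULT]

        ┏━━━━━━━━━━━━━━━━━━━━━━━━━━━━━━━━━━━
        ┃ Tetris                    ┏━━━━━━━
        ┠───────────────────────────┃ Calend
        ┃          │Next:           ┠───────
        ┃          │  ▒             ┃       
        ┃          │▒▒▒             ┃Mo Tu W
        ┃          │                ┃       
        ┃          │                ┃ 5  6  
        ┃          │                ┃12 13* 
        ┃          │Score:          ┃19* 20*
        ┃          │0               ┃26 27 2
        ┃          │                ┃       
        ┃          │                ┃       
        ┃          │                ┗━━━━━━━
        ┃          │                        
        ┃          │                        
        ┃          │                        
        ┗━━━━━━━━━━━━━━━━━━━━━━━━━━━━━━━━━━━
                                            
                                            


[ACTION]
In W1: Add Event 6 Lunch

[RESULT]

        ┏━━━━━━━━━━━━━━━━━━━━━━━━━━━━━━━━━━━
        ┃ Tetris                    ┏━━━━━━━
        ┠───────────────────────────┃ Calend
        ┃          │Next:           ┠───────
        ┃          │  ▒             ┃       
        ┃          │▒▒▒             ┃Mo Tu W
        ┃          │                ┃       
        ┃          │                ┃ 5  6* 
        ┃          │                ┃12 13* 
        ┃          │Score:          ┃19* 20*
        ┃          │0               ┃26 27 2
        ┃          │                ┃       
        ┃          │                ┃       
        ┃          │                ┗━━━━━━━
        ┃          │                        
        ┃          │                        
        ┃          │                        
        ┗━━━━━━━━━━━━━━━━━━━━━━━━━━━━━━━━━━━
                                            
                                            


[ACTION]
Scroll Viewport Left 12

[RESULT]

          ┏━━━━━━━━━━━━━━━━━━━━━━━━━━━━━━━━━
          ┃ Tetris                    ┏━━━━━
          ┠───────────────────────────┃ Cale
          ┃          │Next:           ┠─────
          ┃          │  ▒             ┃     
          ┃          │▒▒▒             ┃Mo Tu
          ┃          │                ┃     
          ┃          │                ┃ 5  6
          ┃          │                ┃12 13
          ┃          │Score:          ┃19* 2
          ┃          │0               ┃26 27
          ┃          │                ┃     
          ┃          │                ┃     
          ┃          │                ┗━━━━━
          ┃          │                      
          ┃          │                      
          ┃          │                      
          ┗━━━━━━━━━━━━━━━━━━━━━━━━━━━━━━━━━
                                            
                                            


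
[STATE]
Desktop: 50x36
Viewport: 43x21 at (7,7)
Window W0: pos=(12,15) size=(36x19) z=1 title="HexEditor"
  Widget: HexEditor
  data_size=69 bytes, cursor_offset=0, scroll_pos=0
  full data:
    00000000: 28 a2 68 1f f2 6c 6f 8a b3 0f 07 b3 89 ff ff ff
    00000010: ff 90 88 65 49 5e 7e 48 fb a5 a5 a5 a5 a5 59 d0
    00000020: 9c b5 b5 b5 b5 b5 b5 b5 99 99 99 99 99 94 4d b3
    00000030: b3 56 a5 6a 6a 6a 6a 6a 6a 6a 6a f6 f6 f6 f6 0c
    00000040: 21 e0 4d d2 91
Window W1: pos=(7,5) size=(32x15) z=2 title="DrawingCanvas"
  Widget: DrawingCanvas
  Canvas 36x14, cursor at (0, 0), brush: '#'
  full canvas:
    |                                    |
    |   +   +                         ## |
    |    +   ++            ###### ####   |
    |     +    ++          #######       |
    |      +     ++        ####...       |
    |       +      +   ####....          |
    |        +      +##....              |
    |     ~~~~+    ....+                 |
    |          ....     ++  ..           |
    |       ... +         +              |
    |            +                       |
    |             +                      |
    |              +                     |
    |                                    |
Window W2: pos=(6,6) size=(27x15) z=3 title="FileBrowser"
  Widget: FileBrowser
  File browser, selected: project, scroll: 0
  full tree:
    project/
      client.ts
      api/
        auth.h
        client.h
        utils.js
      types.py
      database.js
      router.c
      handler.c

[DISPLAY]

 FileBrowser             ┃─────┨           
─────────────────────────┨     ┃           
> [-] project/           ┃     ┃           
    client.ts            ┃### #┃           
    [+] api/             ┃#### ┃           
    types.py             ┃#... ┃           
    database.js          ┃.    ┃           
    router.c             ┃     ┃           
    handler.c            ┃     ┃━━━━━━━━┓  
                         ┃     ┃        ┃  
                         ┃     ┃────────┨  
                         ┃     ┃c 6f 8a ┃  
                         ┃━━━━━┛e 7e 48 ┃  
━━━━━━━━━━━━━━━━━━━━━━━━━┛5 b5 b5 b5 b5 ┃  
     ┃00000030  b3 56 a5 6a 6a 6a 6a 6a ┃  
     ┃00000040  21 e0 4d d2 91          ┃  
     ┃                                  ┃  
     ┃                                  ┃  
     ┃                                  ┃  
     ┃                                  ┃  
     ┃                                  ┃  


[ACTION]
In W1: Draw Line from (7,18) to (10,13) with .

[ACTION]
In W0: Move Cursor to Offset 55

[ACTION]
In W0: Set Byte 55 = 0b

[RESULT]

 FileBrowser             ┃─────┨           
─────────────────────────┨     ┃           
> [-] project/           ┃     ┃           
    client.ts            ┃### #┃           
    [+] api/             ┃#### ┃           
    types.py             ┃#... ┃           
    database.js          ┃.    ┃           
    router.c             ┃     ┃           
    handler.c            ┃     ┃━━━━━━━━┓  
                         ┃     ┃        ┃  
                         ┃     ┃────────┨  
                         ┃     ┃c 6f 8a ┃  
                         ┃━━━━━┛e 7e 48 ┃  
━━━━━━━━━━━━━━━━━━━━━━━━━┛5 b5 b5 b5 b5 ┃  
     ┃00000030  b3 56 a5 6a 6a 6a 6a 0B ┃  
     ┃00000040  21 e0 4d d2 91          ┃  
     ┃                                  ┃  
     ┃                                  ┃  
     ┃                                  ┃  
     ┃                                  ┃  
     ┃                                  ┃  


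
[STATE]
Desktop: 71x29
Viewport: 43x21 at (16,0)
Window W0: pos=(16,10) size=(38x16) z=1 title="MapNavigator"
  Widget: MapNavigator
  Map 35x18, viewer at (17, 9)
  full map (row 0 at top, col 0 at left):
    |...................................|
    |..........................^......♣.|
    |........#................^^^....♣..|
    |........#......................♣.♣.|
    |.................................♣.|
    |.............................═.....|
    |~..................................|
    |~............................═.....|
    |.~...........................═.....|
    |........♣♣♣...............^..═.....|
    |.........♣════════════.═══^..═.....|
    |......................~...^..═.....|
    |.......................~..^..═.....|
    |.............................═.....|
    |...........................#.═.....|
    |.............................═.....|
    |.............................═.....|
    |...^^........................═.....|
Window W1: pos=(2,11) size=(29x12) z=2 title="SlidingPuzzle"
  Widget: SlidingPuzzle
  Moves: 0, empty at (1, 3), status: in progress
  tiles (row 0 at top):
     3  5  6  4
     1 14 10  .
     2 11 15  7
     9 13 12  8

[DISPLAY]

                                           
                                           
                                           
                                           
                                           
                                           
                                           
                                           
                                           
                                           
┏━━━━━━━━━━━━━━━━━━━━━━━━━━━━━━━━━━━━┓     
━━━━━━━━━━━━━━┓                      ┃     
e             ┃──────────────────────┨     
──────────────┨..................♣.♣.┃     
──┬────┐      ┃....................♣.┃     
6 │  4 │      ┃................═.....┃     
──┼────┤      ┃......................┃     
0 │    │      ┃................═.....┃     
──┼────┤      ┃................═.....┃     
5 │  7 │      ┃....@........^..═.....┃     
──┼────┤      ┃═════════.═══^..═.....┃     


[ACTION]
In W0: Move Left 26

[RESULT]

                                           
                                           
                                           
                                           
                                           
                                           
                                           
                                           
                                           
                                           
┏━━━━━━━━━━━━━━━━━━━━━━━━━━━━━━━━━━━━┓     
━━━━━━━━━━━━━━┓                      ┃     
e             ┃──────────────────────┨     
──────────────┨    ........#.........┃     
──┬────┐      ┃    ..................┃     
6 │  4 │      ┃    ..................┃     
──┼────┤      ┃    ~.................┃     
0 │    │      ┃    ~.................┃     
──┼────┤      ┃    .~................┃     
5 │  7 │      ┃    @.......♣♣♣.......┃     
──┼────┤      ┃    .........♣════════┃     


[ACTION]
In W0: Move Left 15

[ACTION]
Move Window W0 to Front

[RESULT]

                                           
                                           
                                           
                                           
                                           
                                           
                                           
                                           
                                           
                                           
┏━━━━━━━━━━━━━━━━━━━━━━━━━━━━━━━━━━━━┓     
┃ MapNavigator                       ┃     
┠────────────────────────────────────┨     
┃                  ........#.........┃     
┃                  ..................┃     
┃                  ..................┃     
┃                  ~.................┃     
┃                  ~.................┃     
┃                  .~................┃     
┃                  @.......♣♣♣.......┃     
┃                  .........♣════════┃     


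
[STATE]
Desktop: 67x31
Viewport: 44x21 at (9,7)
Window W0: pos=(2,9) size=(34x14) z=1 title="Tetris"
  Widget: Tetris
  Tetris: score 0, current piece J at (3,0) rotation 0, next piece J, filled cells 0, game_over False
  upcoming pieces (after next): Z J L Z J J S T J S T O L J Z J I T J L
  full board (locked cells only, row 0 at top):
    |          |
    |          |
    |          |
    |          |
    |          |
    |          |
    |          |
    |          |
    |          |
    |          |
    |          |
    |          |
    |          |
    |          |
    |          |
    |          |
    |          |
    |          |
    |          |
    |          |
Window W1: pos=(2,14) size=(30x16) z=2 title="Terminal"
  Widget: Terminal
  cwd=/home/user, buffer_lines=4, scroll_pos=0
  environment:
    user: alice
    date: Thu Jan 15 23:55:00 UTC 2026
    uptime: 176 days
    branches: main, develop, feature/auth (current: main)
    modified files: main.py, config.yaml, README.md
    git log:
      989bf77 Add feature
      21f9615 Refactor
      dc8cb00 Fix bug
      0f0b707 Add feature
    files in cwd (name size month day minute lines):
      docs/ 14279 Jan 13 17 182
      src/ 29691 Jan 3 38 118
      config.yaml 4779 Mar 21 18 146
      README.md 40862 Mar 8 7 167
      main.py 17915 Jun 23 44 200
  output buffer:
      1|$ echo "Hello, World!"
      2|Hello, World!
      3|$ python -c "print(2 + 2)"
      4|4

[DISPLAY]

                                            
                                            
━━━━━━━━━━━━━━━━━━━━━━━━━━┓                 
s                         ┃                 
──────────────────────────┨                 
    │Next:                ┃                 
    │█                    ┃                 
━━━━━━━━━━━━━━━━━━━━━━┓   ┃                 
nal                   ┃   ┃                 
──────────────────────┨   ┃                 
 "Hello, World!"      ┃   ┃                 
 World!               ┃   ┃                 
on -c "print(2 + 2)"  ┃   ┃                 
                      ┃   ┃                 
                      ┃   ┃                 
                      ┃━━━┛                 
                      ┃                     
                      ┃                     
                      ┃                     
                      ┃                     
                      ┃                     


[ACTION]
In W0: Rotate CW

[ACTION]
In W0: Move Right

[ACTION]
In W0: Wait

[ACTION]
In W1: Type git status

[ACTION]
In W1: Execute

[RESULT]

                                            
                                            
━━━━━━━━━━━━━━━━━━━━━━━━━━┓                 
s                         ┃                 
──────────────────────────┨                 
    │Next:                ┃                 
    │█                    ┃                 
━━━━━━━━━━━━━━━━━━━━━━┓   ┃                 
nal                   ┃   ┃                 
──────────────────────┨   ┃                 
 "Hello, World!"      ┃   ┃                 
 World!               ┃   ┃                 
on -c "print(2 + 2)"  ┃   ┃                 
                      ┃   ┃                 
status                ┃   ┃                 
nch main              ┃━━━┛                 
s not staged for commi┃                     
                      ┃                     
  modified:   main.py ┃                     
  modified:   config.y┃                     
  modified:   README.m┃                     


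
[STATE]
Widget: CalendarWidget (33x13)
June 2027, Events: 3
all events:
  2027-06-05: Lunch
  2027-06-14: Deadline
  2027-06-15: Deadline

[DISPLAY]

            June 2027            
Mo Tu We Th Fr Sa Su             
    1  2  3  4  5*  6            
 7  8  9 10 11 12 13             
14* 15* 16 17 18 19 20           
21 22 23 24 25 26 27             
28 29 30                         
                                 
                                 
                                 
                                 
                                 
                                 


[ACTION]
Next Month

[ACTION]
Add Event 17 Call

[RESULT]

            July 2027            
Mo Tu We Th Fr Sa Su             
          1  2  3  4             
 5  6  7  8  9 10 11             
12 13 14 15 16 17* 18            
19 20 21 22 23 24 25             
26 27 28 29 30 31                
                                 
                                 
                                 
                                 
                                 
                                 


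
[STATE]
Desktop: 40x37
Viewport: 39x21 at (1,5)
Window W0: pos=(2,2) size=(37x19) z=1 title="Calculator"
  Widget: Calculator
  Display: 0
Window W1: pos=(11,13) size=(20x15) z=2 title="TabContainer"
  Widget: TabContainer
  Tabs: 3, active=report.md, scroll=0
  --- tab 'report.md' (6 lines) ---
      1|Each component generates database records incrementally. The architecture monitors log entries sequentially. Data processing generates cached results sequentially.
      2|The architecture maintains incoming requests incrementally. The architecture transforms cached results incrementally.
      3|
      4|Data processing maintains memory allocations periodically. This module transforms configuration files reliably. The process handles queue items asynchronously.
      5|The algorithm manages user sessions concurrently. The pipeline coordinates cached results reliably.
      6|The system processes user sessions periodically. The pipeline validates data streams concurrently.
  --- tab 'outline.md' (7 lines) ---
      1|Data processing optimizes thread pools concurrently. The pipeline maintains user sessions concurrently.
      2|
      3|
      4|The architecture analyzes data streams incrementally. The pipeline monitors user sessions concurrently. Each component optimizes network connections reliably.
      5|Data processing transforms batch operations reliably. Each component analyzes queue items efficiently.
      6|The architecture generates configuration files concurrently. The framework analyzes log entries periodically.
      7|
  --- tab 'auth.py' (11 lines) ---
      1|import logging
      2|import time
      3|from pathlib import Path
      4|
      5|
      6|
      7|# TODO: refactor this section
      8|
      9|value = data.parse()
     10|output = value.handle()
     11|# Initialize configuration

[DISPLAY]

 ┃                                  0┃ 
 ┃┌───┬───┬───┬───┐                  ┃ 
 ┃│ 7 │ 8 │ 9 │ ÷ │                  ┃ 
 ┃├───┼───┼───┼───┤                  ┃ 
 ┃│ 4 │ 5 │ 6 │ × │                  ┃ 
 ┃├───┼───┼───┼───┤                  ┃ 
 ┃│ 1 │ 2 │ 3 │ - │                  ┃ 
 ┃├───┼───┼───┼───┤                  ┃ 
 ┃│ 0 │ . ┏━━━━━━━━━━━━━━━━━━┓       ┃ 
 ┃├───┼───┃ TabContainer     ┃       ┃ 
 ┃│ C │ MC┠──────────────────┨       ┃ 
 ┃└───┴───┃[report.md]│ outli┃       ┃ 
 ┃        ┃──────────────────┃       ┃ 
 ┃        ┃Each component gen┃       ┃ 
 ┃        ┃The architecture m┃       ┃ 
 ┗━━━━━━━━┃                  ┃━━━━━━━┛ 
          ┃Data processing ma┃         
          ┃The algorithm mana┃         
          ┃The system process┃         
          ┃                  ┃         
          ┃                  ┃         


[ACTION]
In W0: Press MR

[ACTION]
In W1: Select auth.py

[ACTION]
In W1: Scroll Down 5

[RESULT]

 ┃                                  0┃ 
 ┃┌───┬───┬───┬───┐                  ┃ 
 ┃│ 7 │ 8 │ 9 │ ÷ │                  ┃ 
 ┃├───┼───┼───┼───┤                  ┃ 
 ┃│ 4 │ 5 │ 6 │ × │                  ┃ 
 ┃├───┼───┼───┼───┤                  ┃ 
 ┃│ 1 │ 2 │ 3 │ - │                  ┃ 
 ┃├───┼───┼───┼───┤                  ┃ 
 ┃│ 0 │ . ┏━━━━━━━━━━━━━━━━━━┓       ┃ 
 ┃├───┼───┃ TabContainer     ┃       ┃ 
 ┃│ C │ MC┠──────────────────┨       ┃ 
 ┃└───┴───┃ report.md │ outli┃       ┃ 
 ┃        ┃──────────────────┃       ┃ 
 ┃        ┃                  ┃       ┃ 
 ┃        ┃# TODO: refactor t┃       ┃ 
 ┗━━━━━━━━┃                  ┃━━━━━━━┛ 
          ┃value = data.parse┃         
          ┃output = value.han┃         
          ┃# Initialize confi┃         
          ┃                  ┃         
          ┃                  ┃         


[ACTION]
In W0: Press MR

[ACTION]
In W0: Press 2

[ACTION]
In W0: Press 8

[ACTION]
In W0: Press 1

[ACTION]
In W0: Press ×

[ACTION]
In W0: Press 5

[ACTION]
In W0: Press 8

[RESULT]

 ┃                                 58┃ 
 ┃┌───┬───┬───┬───┐                  ┃ 
 ┃│ 7 │ 8 │ 9 │ ÷ │                  ┃ 
 ┃├───┼───┼───┼───┤                  ┃ 
 ┃│ 4 │ 5 │ 6 │ × │                  ┃ 
 ┃├───┼───┼───┼───┤                  ┃ 
 ┃│ 1 │ 2 │ 3 │ - │                  ┃ 
 ┃├───┼───┼───┼───┤                  ┃ 
 ┃│ 0 │ . ┏━━━━━━━━━━━━━━━━━━┓       ┃ 
 ┃├───┼───┃ TabContainer     ┃       ┃ 
 ┃│ C │ MC┠──────────────────┨       ┃ 
 ┃└───┴───┃ report.md │ outli┃       ┃ 
 ┃        ┃──────────────────┃       ┃ 
 ┃        ┃                  ┃       ┃ 
 ┃        ┃# TODO: refactor t┃       ┃ 
 ┗━━━━━━━━┃                  ┃━━━━━━━┛ 
          ┃value = data.parse┃         
          ┃output = value.han┃         
          ┃# Initialize confi┃         
          ┃                  ┃         
          ┃                  ┃         


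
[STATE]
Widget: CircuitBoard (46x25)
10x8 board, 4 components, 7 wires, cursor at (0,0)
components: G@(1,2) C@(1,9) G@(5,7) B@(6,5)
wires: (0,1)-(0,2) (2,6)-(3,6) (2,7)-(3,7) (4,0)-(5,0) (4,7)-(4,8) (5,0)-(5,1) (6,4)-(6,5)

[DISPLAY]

   0 1 2 3 4 5 6 7 8 9                        
0  [.]  · ─ ·                                 
                                              
1           G                           C     
                                              
2                           ·   ·             
                            │   │             
3                           ·   ·             
                                              
4   ·                           · ─ ·         
    │                                         
5   · ─ ·                       G             
                                              
6                   · ─ B                     
                                              
7                                             
Cursor: (0,0)                                 
                                              
                                              
                                              
                                              
                                              
                                              
                                              
                                              


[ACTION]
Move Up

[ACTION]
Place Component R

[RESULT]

   0 1 2 3 4 5 6 7 8 9                        
0  [R]  · ─ ·                                 
                                              
1           G                           C     
                                              
2                           ·   ·             
                            │   │             
3                           ·   ·             
                                              
4   ·                           · ─ ·         
    │                                         
5   · ─ ·                       G             
                                              
6                   · ─ B                     
                                              
7                                             
Cursor: (0,0)                                 
                                              
                                              
                                              
                                              
                                              
                                              
                                              
                                              


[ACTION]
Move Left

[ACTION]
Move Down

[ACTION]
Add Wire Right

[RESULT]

   0 1 2 3 4 5 6 7 8 9                        
0   R   · ─ ·                                 
                                              
1  [.]─ ·   G                           C     
                                              
2                           ·   ·             
                            │   │             
3                           ·   ·             
                                              
4   ·                           · ─ ·         
    │                                         
5   · ─ ·                       G             
                                              
6                   · ─ B                     
                                              
7                                             
Cursor: (1,0)                                 
                                              
                                              
                                              
                                              
                                              
                                              
                                              
                                              


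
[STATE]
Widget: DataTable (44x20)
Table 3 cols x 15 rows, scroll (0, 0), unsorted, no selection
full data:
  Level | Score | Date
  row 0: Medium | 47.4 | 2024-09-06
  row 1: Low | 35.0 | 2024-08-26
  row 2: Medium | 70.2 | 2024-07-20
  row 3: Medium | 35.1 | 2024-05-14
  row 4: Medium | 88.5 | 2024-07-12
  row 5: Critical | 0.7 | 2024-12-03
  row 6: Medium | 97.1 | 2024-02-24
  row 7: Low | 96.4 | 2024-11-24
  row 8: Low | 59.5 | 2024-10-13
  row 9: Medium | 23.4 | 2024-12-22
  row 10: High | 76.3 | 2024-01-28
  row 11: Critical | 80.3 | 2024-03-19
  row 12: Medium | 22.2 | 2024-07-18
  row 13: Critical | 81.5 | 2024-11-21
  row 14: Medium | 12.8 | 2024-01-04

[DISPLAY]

Level   │Score│Date                         
────────┼─────┼──────────                   
Medium  │47.4 │2024-09-06                   
Low     │35.0 │2024-08-26                   
Medium  │70.2 │2024-07-20                   
Medium  │35.1 │2024-05-14                   
Medium  │88.5 │2024-07-12                   
Critical│0.7  │2024-12-03                   
Medium  │97.1 │2024-02-24                   
Low     │96.4 │2024-11-24                   
Low     │59.5 │2024-10-13                   
Medium  │23.4 │2024-12-22                   
High    │76.3 │2024-01-28                   
Critical│80.3 │2024-03-19                   
Medium  │22.2 │2024-07-18                   
Critical│81.5 │2024-11-21                   
Medium  │12.8 │2024-01-04                   
                                            
                                            
                                            


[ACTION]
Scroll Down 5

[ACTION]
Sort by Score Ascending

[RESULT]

Level   │Scor▲│Date                         
────────┼─────┼──────────                   
Critical│0.7  │2024-12-03                   
Medium  │12.8 │2024-01-04                   
Medium  │22.2 │2024-07-18                   
Medium  │23.4 │2024-12-22                   
Low     │35.0 │2024-08-26                   
Medium  │35.1 │2024-05-14                   
Medium  │47.4 │2024-09-06                   
Low     │59.5 │2024-10-13                   
Medium  │70.2 │2024-07-20                   
High    │76.3 │2024-01-28                   
Critical│80.3 │2024-03-19                   
Critical│81.5 │2024-11-21                   
Medium  │88.5 │2024-07-12                   
Low     │96.4 │2024-11-24                   
Medium  │97.1 │2024-02-24                   
                                            
                                            
                                            


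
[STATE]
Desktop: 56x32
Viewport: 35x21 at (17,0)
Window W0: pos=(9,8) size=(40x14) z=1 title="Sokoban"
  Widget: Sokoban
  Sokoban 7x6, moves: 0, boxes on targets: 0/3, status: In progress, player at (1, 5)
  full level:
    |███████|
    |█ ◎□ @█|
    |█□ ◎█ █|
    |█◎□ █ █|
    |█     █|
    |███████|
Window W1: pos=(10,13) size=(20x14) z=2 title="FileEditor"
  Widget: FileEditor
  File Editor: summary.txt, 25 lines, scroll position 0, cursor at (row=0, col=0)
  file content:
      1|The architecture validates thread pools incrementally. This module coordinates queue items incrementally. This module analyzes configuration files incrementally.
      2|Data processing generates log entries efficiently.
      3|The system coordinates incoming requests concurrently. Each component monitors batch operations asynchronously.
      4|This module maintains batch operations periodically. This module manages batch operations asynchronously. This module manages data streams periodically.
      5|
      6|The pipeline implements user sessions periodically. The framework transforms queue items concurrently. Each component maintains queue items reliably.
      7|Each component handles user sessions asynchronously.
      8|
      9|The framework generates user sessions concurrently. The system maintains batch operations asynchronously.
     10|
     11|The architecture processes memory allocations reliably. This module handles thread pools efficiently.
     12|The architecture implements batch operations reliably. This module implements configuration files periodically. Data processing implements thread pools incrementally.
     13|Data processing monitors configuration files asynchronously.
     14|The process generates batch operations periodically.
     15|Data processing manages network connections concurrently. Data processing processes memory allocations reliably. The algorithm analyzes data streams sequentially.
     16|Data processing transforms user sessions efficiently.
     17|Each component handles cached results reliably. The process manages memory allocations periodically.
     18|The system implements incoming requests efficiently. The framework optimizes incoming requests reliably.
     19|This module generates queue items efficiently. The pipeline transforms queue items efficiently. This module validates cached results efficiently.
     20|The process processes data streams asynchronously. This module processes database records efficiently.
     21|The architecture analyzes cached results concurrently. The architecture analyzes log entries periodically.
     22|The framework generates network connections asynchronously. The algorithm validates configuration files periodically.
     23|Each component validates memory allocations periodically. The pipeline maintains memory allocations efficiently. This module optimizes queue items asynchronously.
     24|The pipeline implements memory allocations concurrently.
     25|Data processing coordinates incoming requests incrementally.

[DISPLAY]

                                   
                                   
                                   
                                   
                                   
                                   
                                   
                                   
━━━━━━━━━━━━━━━━━━━━━━━━━━━━━━━┓   
n                              ┃   
───────────────────────────────┨   
                               ┃   
                               ┃   
━━━━━━━━━━━━┓                  ┃   
ditor       ┃                  ┃   
────────────┨                  ┃   
chitecture ▲┃                  ┃   
rocessing g█┃                  ┃   
stem coordi░┃                  ┃   
odule maint░┃                  ┃   
           ░┃                  ┃   


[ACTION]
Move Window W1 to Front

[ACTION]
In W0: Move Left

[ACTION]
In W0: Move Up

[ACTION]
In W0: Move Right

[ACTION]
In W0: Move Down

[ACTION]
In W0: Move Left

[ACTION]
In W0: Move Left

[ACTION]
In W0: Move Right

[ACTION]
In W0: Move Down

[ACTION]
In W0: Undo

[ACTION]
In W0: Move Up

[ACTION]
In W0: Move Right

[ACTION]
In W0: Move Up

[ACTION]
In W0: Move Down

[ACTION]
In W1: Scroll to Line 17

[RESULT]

                                   
                                   
                                   
                                   
                                   
                                   
                                   
                                   
━━━━━━━━━━━━━━━━━━━━━━━━━━━━━━━┓   
n                              ┃   
───────────────────────────────┨   
                               ┃   
                               ┃   
━━━━━━━━━━━━┓                  ┃   
ditor       ┃                  ┃   
────────────┨                  ┃   
rocessing t▲┃                  ┃   
omponent ha░┃                  ┃   
stem implem░┃                  ┃   
odule gener░┃                  ┃   
ocess proce░┃                  ┃   
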